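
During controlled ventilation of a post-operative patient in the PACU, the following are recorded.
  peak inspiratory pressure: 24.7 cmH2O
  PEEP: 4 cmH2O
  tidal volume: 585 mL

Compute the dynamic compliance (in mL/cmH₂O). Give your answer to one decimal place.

Dynamic compliance = Vt / (PIP − PEEP) = 585 / (24.7 − 4) = 585 / 20.7 = 28.261 mL/cmH2O.

28.3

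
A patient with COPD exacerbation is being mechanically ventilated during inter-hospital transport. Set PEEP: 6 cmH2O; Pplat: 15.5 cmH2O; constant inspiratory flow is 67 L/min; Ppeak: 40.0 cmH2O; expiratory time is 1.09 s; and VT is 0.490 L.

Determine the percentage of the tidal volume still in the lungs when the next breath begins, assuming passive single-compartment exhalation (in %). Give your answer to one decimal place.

38.2

Flow: 67 L/min ÷ 60 = 1.1167 L/s.
R = (PIP − Pplat)/V̇ = (40.0 − 15.5) / 1.1167 = 24.5/1.1167 = 21.94 cmH2O·s/L.
C = Vt/(Pplat − PEEP) = 490.0 / (15.5 − 6) = 490.0/9.5 = 51.579 mL/cmH2O.
τ = R × C = 21.94 × 0.05158 L/cmH2O = 1.132 s.
Fraction remaining at end-expiration = e^(−Te/τ) = e^(−1.09/1.132) = 0.3818 → 38.18%.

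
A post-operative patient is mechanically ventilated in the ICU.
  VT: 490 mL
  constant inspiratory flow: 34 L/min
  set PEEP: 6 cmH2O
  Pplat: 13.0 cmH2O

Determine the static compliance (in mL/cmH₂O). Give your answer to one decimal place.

70.0

Cstat = Vt / (Pplat − PEEP) = 490 / (13.0 − 6) = 490 / 7.0 = 70.0 mL/cmH2O.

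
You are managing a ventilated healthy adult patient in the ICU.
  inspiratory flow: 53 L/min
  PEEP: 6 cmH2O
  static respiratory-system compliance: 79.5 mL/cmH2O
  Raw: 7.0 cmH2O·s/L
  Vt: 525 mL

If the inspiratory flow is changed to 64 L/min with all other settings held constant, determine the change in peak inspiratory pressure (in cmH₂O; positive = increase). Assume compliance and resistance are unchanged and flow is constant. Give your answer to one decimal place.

1.3

Flow: 53 L/min ÷ 60 = 0.8833 L/s.
New flow: 64 L/min ÷ 60 = 1.0667 L/s.
PIP = Vt/C + R·V̇ + PEEP (constant-flow equation of motion).
Only the resistive term changes: ΔPIP = R × ΔV̇ = 7.0 × (1.0667 − 0.8833) = 7.0 × 0.1834 = 1.284 cmH2O.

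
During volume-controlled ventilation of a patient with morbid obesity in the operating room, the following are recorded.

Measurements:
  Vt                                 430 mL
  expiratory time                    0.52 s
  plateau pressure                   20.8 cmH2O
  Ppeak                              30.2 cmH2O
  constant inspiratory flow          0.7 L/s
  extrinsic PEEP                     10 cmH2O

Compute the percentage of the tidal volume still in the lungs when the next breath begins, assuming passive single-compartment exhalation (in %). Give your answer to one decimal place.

37.8

R = (PIP − Pplat)/V̇ = (30.2 − 20.8) / 0.7 = 9.4/0.7 = 13.429 cmH2O·s/L.
C = Vt/(Pplat − PEEP) = 430.0 / (20.8 − 10) = 430.0/10.8 = 39.815 mL/cmH2O.
τ = R × C = 13.429 × 0.03982 L/cmH2O = 0.5347 s.
Fraction remaining at end-expiration = e^(−Te/τ) = e^(−0.52/0.5347) = 0.3781 → 37.81%.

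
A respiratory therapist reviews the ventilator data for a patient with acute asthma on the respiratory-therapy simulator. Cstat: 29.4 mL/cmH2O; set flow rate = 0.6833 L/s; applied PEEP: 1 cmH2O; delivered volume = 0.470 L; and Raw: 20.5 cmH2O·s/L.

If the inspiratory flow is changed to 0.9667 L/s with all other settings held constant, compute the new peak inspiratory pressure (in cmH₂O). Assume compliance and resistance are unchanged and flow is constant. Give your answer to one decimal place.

36.8

PIP = Vt/C + R·V̇ + PEEP (constant-flow equation of motion).
Only the resistive term changes: ΔPIP = R × ΔV̇ = 20.5 × (0.9667 − 0.6833) = 20.5 × 0.2834 = 5.81 cmH2O.
Original PIP = 470/29.4 + 20.5×0.6833 + 1 = 30.994 cmH2O; new PIP = 30.994 + (5.81) = 36.804 cmH2O.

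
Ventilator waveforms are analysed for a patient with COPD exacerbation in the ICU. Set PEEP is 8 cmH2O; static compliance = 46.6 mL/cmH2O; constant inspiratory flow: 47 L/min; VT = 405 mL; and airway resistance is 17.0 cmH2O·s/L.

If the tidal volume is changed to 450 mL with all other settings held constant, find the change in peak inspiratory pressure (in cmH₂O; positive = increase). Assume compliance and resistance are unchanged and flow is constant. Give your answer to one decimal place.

1.0

PIP = Vt/C + R·V̇ + PEEP (constant-flow equation of motion).
Only the elastic term changes: ΔPIP = ΔVt / C = (450 − 405) / 46.6 = 0.9657 cmH2O.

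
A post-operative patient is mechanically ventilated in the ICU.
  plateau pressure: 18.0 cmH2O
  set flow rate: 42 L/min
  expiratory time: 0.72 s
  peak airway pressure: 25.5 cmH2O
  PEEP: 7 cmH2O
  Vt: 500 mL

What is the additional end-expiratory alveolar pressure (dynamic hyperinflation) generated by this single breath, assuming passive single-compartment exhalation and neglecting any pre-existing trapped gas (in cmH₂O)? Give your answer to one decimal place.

Flow: 42 L/min ÷ 60 = 0.7 L/s.
R = (PIP − Pplat)/V̇ = (25.5 − 18.0) / 0.7 = 7.5/0.7 = 10.714 cmH2O·s/L.
C = Vt/(Pplat − PEEP) = 500.0 / (18.0 − 7) = 500.0/11.0 = 45.455 mL/cmH2O.
τ = R × C = 10.714 × 0.04546 L/cmH2O = 0.4871 s.
Fraction remaining = e^(−Te/τ) = e^(−0.72/0.4871) = 0.2281; trapped volume = 500.0 × 0.2281 = 114.05 mL.
Additional alveolar pressure from trapping ≈ V_trapped / C = 114.05 / 45.455 = 2.509 cmH2O.

2.5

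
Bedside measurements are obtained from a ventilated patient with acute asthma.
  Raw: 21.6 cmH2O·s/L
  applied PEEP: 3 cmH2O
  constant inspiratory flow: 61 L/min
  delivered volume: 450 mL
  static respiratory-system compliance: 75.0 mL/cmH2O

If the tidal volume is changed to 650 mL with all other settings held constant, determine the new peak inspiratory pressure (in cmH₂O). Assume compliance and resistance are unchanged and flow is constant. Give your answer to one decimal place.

Flow: 61 L/min ÷ 60 = 1.0167 L/s.
PIP = Vt/C + R·V̇ + PEEP (constant-flow equation of motion).
Only the elastic term changes: ΔPIP = ΔVt / C = (650 − 450) / 75.0 = 2.667 cmH2O.
Original PIP = 450/75.0 + 21.6×1.0167 + 3 = 30.961 cmH2O; new PIP = 30.961 + (2.667) = 33.628 cmH2O.

33.6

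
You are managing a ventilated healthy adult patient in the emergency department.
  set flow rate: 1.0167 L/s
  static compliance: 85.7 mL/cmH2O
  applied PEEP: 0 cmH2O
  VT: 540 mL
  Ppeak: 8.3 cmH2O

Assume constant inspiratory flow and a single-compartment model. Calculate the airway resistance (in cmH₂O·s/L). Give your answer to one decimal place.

2.0

Equation of motion (constant flow): PIP = Vt/C + R·V̇ + PEEP.
R·V̇ = PIP − Vt/C − PEEP = 8.3 − 540/85.7 − 0 = 8.3 − 6.301 − 0 = 1.999 cmH2O.
R = 1.999 / 1.0167 = 1.966 cmH2O·s/L.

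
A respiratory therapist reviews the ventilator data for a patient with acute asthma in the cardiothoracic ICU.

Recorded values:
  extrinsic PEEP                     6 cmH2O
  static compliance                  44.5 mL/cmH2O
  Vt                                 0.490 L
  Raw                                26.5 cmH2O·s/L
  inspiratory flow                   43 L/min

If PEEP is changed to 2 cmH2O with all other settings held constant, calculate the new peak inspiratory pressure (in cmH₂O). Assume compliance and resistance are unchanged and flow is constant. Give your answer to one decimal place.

Flow: 43 L/min ÷ 60 = 0.7167 L/s.
PIP = Vt/C + R·V̇ + PEEP (constant-flow equation of motion).
Only the baseline term changes: ΔPIP = ΔPEEP = 2 − 6 = -4.0 cmH2O.
Original PIP = 490/44.5 + 26.5×0.7167 + 6 = 36.004 cmH2O; new PIP = 36.004 + (-4.0) = 32.004 cmH2O.

32.0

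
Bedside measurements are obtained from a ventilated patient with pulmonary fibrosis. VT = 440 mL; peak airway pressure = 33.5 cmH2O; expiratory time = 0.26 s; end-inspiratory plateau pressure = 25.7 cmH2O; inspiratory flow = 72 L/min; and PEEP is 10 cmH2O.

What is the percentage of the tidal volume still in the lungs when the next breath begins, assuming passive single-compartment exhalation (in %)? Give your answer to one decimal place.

Flow: 72 L/min ÷ 60 = 1.2 L/s.
R = (PIP − Pplat)/V̇ = (33.5 − 25.7) / 1.2 = 7.8/1.2 = 6.5 cmH2O·s/L.
C = Vt/(Pplat − PEEP) = 440.0 / (25.7 − 10) = 440.0/15.7 = 28.025 mL/cmH2O.
τ = R × C = 6.5 × 0.02803 L/cmH2O = 0.1822 s.
Fraction remaining at end-expiration = e^(−Te/τ) = e^(−0.26/0.1822) = 0.24 → 24.0%.

24.0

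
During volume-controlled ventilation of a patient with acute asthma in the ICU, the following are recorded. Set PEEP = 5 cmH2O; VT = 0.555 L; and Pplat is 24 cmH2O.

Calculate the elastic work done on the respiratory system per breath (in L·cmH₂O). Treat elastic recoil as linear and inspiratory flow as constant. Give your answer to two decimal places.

5.27

Elastic work ≈ ½ × (Pplat − PEEP) × Vt = 0.5 × (24 − 5) × 0.555 L = 0.5 × 19.0 × 0.555 = 5.273 L·cmH2O.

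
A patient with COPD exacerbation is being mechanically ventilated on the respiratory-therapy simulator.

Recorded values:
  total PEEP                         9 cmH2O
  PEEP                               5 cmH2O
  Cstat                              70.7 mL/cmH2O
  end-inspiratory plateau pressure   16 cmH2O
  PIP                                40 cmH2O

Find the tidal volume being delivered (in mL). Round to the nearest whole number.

495

End-expiratory occlusion gives total PEEP = 9 cmH2O (intrinsic PEEP = 9 − 5 = 4). Use total PEEP for the elastic gradient.
Vt = Cstat × (Pplat − PEEPtotal) = 70.7 × (16 − 9) = 70.7 × 7.0 = 494.9 mL.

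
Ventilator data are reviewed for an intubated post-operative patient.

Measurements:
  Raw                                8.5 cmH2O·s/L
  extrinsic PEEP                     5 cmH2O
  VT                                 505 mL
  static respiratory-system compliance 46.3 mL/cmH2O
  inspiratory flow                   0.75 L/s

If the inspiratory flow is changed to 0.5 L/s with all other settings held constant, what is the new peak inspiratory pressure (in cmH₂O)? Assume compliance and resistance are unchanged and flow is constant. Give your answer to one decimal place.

20.2

PIP = Vt/C + R·V̇ + PEEP (constant-flow equation of motion).
Only the resistive term changes: ΔPIP = R × ΔV̇ = 8.5 × (0.5 − 0.75) = 8.5 × -0.25 = -2.125 cmH2O.
Original PIP = 505/46.3 + 8.5×0.75 + 5 = 22.282 cmH2O; new PIP = 22.282 + (-2.125) = 20.157 cmH2O.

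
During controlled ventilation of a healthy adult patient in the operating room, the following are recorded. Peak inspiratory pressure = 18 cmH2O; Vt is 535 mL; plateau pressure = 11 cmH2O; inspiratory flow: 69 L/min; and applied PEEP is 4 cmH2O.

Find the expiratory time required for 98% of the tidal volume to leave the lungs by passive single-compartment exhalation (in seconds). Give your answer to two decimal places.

Flow: 69 L/min ÷ 60 = 1.15 L/s.
R = (PIP − Pplat)/V̇ = (18 − 11) / 1.15 = 7.0/1.15 = 6.087 cmH2O·s/L.
C = Vt/(Pplat − PEEP) = 535.0 / (11 − 4) = 535.0/7.0 = 76.429 mL/cmH2O.
τ = R × C = 6.087 × 0.07643 L/cmH2O = 0.4652 s.
t = −τ·ln(1 − 0.98) = −0.4652·ln(0.02) = 1.82 s.

1.82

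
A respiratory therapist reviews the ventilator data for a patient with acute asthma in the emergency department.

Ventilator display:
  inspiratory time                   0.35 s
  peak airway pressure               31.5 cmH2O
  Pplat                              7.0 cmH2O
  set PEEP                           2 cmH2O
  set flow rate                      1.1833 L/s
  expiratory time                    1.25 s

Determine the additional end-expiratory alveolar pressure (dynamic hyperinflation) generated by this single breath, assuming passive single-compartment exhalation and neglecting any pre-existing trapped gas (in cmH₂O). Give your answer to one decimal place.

Vt = flow × Ti = 1.1833 L/s × 0.35 s × 1000 mL/L = 414.16 mL.
R = (PIP − Pplat)/V̇ = (31.5 − 7.0) / 1.1833 = 24.5/1.1833 = 20.705 cmH2O·s/L.
C = Vt/(Pplat − PEEP) = 414.16 / (7.0 − 2) = 414.16/5.0 = 82.832 mL/cmH2O.
τ = R × C = 20.705 × 0.08283 L/cmH2O = 1.715 s.
Fraction remaining = e^(−Te/τ) = e^(−1.25/1.715) = 0.4825; trapped volume = 414.16 × 0.4825 = 199.83 mL.
Additional alveolar pressure from trapping ≈ V_trapped / C = 199.83 / 82.832 = 2.412 cmH2O.

2.4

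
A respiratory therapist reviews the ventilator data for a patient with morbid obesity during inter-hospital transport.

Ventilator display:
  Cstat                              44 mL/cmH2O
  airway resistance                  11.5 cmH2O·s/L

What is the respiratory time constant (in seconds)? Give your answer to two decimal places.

τ = R × C = 11.5 × 44 mL/cmH2O = 11.5 × 0.044 L/cmH2O = 0.506 s.

0.51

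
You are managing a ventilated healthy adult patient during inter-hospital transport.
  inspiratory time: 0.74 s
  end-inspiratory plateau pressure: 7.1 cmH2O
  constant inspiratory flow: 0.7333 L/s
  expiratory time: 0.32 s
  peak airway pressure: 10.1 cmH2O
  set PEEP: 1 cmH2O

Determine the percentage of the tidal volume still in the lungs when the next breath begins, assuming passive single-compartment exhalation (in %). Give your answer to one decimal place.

41.5

Vt = flow × Ti = 0.7333 L/s × 0.74 s × 1000 mL/L = 542.64 mL.
R = (PIP − Pplat)/V̇ = (10.1 − 7.1) / 0.7333 = 3.0/0.7333 = 4.091 cmH2O·s/L.
C = Vt/(Pplat − PEEP) = 542.64 / (7.1 − 1) = 542.64/6.1 = 88.957 mL/cmH2O.
τ = R × C = 4.091 × 0.08896 L/cmH2O = 0.3639 s.
Fraction remaining at end-expiration = e^(−Te/τ) = e^(−0.32/0.3639) = 0.415 → 41.5%.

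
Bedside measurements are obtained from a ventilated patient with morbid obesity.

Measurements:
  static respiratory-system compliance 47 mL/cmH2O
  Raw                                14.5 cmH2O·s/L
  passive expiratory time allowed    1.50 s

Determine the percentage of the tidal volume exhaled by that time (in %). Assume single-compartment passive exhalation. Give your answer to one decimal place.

88.9

τ = R × C = 14.5 × 47 mL/cmH2O = 14.5 × 0.047 L/cmH2O = 0.6815 s.
Passive exhalation: V(t)/V₀ = e^(−t/τ) = e^(−1.50/0.6815) = 0.1107.
Fraction exhaled = 1 − 0.1107 = 0.8893 → 88.93%.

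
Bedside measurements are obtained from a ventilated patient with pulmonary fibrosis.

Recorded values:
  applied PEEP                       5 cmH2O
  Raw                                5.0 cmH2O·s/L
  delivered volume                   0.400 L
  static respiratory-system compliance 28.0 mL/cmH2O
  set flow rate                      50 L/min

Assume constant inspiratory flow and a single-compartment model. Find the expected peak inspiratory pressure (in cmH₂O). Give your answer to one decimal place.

23.5

Flow: 50 L/min ÷ 60 = 0.8333 L/s.
Equation of motion (constant flow): PIP = Vt/C + R·V̇ + PEEP.
PIP = 400/28.0 + 5.0×0.8333 + 5 = 14.286 + 4.167 + 5 = 23.453 cmH2O.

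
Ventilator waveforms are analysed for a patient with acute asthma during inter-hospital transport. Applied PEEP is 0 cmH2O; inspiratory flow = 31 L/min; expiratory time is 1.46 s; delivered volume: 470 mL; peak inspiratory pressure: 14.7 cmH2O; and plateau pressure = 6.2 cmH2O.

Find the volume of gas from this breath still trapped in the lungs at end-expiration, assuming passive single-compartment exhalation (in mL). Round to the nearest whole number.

146

Flow: 31 L/min ÷ 60 = 0.5167 L/s.
R = (PIP − Pplat)/V̇ = (14.7 − 6.2) / 0.5167 = 8.5/0.5167 = 16.451 cmH2O·s/L.
C = Vt/(Pplat − PEEP) = 470.0 / (6.2 − 0) = 470.0/6.2 = 75.806 mL/cmH2O.
τ = R × C = 16.451 × 0.07581 L/cmH2O = 1.247 s.
Fraction remaining = e^(−Te/τ) = e^(−1.46/1.247) = 0.3101.
Trapped volume = 470.0 × 0.3101 = 145.75 mL.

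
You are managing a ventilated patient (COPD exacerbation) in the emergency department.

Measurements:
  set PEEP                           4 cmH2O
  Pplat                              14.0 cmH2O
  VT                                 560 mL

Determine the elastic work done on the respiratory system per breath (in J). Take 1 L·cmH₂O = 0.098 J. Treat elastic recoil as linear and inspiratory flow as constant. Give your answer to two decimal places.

Elastic work ≈ ½ × (Pplat − PEEP) × Vt = 0.5 × (14.0 − 4) × 0.560 L = 0.5 × 10.0 × 0.560 = 2.8 L·cmH2O.
× 0.098 J/(L·cmH2O) → 0.2744 J.

0.27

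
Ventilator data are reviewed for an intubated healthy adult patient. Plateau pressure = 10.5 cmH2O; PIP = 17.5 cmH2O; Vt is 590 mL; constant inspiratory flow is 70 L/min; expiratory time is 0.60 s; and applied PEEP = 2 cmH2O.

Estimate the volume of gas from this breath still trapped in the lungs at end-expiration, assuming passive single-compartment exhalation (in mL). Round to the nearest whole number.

Flow: 70 L/min ÷ 60 = 1.1667 L/s.
R = (PIP − Pplat)/V̇ = (17.5 − 10.5) / 1.1667 = 7.0/1.1667 = 6.0 cmH2O·s/L.
C = Vt/(Pplat − PEEP) = 590.0 / (10.5 − 2) = 590.0/8.5 = 69.412 mL/cmH2O.
τ = R × C = 6.0 × 0.06941 L/cmH2O = 0.4165 s.
Fraction remaining = e^(−Te/τ) = e^(−0.60/0.4165) = 0.2368.
Trapped volume = 590.0 × 0.2368 = 139.71 mL.

140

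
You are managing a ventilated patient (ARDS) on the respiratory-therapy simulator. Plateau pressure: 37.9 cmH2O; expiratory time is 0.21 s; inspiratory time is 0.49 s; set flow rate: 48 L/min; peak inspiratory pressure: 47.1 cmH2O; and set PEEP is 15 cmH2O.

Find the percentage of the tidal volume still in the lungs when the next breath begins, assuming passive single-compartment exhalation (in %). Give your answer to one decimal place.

Flow: 48 L/min ÷ 60 = 0.8 L/s.
Vt = flow × Ti = 0.8 L/s × 0.49 s × 1000 mL/L = 392.0 mL.
R = (PIP − Pplat)/V̇ = (47.1 − 37.9) / 0.8 = 9.2/0.8 = 11.5 cmH2O·s/L.
C = Vt/(Pplat − PEEP) = 392.0 / (37.9 − 15) = 392.0/22.9 = 17.118 mL/cmH2O.
τ = R × C = 11.5 × 0.01712 L/cmH2O = 0.1969 s.
Fraction remaining at end-expiration = e^(−Te/τ) = e^(−0.21/0.1969) = 0.3442 → 34.42%.

34.4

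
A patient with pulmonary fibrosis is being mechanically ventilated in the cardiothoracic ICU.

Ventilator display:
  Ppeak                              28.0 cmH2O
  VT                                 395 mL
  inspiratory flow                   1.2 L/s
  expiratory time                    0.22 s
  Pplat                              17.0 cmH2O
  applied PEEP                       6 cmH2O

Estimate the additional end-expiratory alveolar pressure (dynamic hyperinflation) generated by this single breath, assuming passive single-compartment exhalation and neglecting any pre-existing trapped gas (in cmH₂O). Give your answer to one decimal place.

R = (PIP − Pplat)/V̇ = (28.0 − 17.0) / 1.2 = 11.0/1.2 = 9.167 cmH2O·s/L.
C = Vt/(Pplat − PEEP) = 395.0 / (17.0 − 6) = 395.0/11.0 = 35.909 mL/cmH2O.
τ = R × C = 9.167 × 0.03591 L/cmH2O = 0.3292 s.
Fraction remaining = e^(−Te/τ) = e^(−0.22/0.3292) = 0.5126; trapped volume = 395.0 × 0.5126 = 202.48 mL.
Additional alveolar pressure from trapping ≈ V_trapped / C = 202.48 / 35.909 = 5.639 cmH2O.

5.6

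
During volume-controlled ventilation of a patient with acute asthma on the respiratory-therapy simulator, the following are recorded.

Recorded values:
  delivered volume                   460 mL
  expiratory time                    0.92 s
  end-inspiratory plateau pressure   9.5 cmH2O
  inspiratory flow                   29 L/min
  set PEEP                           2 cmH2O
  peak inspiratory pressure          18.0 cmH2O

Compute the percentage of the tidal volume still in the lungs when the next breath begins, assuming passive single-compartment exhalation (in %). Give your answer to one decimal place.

Flow: 29 L/min ÷ 60 = 0.4833 L/s.
R = (PIP − Pplat)/V̇ = (18.0 − 9.5) / 0.4833 = 8.5/0.4833 = 17.587 cmH2O·s/L.
C = Vt/(Pplat − PEEP) = 460.0 / (9.5 − 2) = 460.0/7.5 = 61.333 mL/cmH2O.
τ = R × C = 17.587 × 0.06133 L/cmH2O = 1.079 s.
Fraction remaining at end-expiration = e^(−Te/τ) = e^(−0.92/1.079) = 0.4263 → 42.63%.

42.6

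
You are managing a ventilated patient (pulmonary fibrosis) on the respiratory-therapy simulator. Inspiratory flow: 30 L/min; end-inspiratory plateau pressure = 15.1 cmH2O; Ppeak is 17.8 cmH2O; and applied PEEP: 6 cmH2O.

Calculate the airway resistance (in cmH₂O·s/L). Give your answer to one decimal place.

Flow: 30 L/min ÷ 60 = 0.5 L/s.
Raw = (PIP − Pplat) / flow = (17.8 − 15.1) / 0.5 = 2.7 / 0.5 = 5.4 cmH2O·s/L.

5.4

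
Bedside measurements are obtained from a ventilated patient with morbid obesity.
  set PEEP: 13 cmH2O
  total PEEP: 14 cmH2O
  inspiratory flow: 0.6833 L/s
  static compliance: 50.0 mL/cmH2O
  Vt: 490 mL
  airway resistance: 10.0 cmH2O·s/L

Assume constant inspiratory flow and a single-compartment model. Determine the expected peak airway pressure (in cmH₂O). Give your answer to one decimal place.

Total PEEP = 14 cmH2O (set 13 + intrinsic 1); this is the baseline alveolar pressure.
Equation of motion (constant flow): PIP = Vt/C + R·V̇ + PEEP.
PIP = 490/50.0 + 10.0×0.6833 + 14 = 9.8 + 6.833 + 14 = 30.633 cmH2O.

30.6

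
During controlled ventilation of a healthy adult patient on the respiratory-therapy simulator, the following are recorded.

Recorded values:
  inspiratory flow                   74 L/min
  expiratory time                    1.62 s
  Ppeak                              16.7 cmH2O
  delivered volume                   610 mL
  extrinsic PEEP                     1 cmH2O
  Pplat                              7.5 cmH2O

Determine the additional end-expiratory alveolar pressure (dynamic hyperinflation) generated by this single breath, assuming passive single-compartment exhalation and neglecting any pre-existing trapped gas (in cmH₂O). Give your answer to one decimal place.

Flow: 74 L/min ÷ 60 = 1.2333 L/s.
R = (PIP − Pplat)/V̇ = (16.7 − 7.5) / 1.2333 = 9.2/1.2333 = 7.46 cmH2O·s/L.
C = Vt/(Pplat − PEEP) = 610.0 / (7.5 − 1) = 610.0/6.5 = 93.846 mL/cmH2O.
τ = R × C = 7.46 × 0.09385 L/cmH2O = 0.7001 s.
Fraction remaining = e^(−Te/τ) = e^(−1.62/0.7001) = 0.09887; trapped volume = 610.0 × 0.09887 = 60.311 mL.
Additional alveolar pressure from trapping ≈ V_trapped / C = 60.311 / 93.846 = 0.6427 cmH2O.

0.6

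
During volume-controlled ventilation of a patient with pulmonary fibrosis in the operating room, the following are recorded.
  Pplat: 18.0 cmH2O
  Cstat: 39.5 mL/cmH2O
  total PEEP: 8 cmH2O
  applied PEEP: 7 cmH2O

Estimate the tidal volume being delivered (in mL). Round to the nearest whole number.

395

End-expiratory occlusion gives total PEEP = 8 cmH2O (intrinsic PEEP = 8 − 7 = 1). Use total PEEP for the elastic gradient.
Vt = Cstat × (Pplat − PEEPtotal) = 39.5 × (18.0 − 8) = 39.5 × 10.0 = 395.0 mL.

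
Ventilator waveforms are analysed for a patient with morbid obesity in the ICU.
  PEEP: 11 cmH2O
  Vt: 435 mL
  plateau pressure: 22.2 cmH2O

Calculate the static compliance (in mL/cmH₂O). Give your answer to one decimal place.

Cstat = Vt / (Pplat − PEEP) = 435 / (22.2 − 11) = 435 / 11.2 = 38.839 mL/cmH2O.

38.8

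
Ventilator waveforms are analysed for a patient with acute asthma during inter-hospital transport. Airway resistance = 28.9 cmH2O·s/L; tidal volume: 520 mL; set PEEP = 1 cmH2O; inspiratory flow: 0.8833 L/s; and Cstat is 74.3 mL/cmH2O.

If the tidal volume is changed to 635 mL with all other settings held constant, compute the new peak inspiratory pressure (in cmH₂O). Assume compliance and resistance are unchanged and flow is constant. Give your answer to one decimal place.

PIP = Vt/C + R·V̇ + PEEP (constant-flow equation of motion).
Only the elastic term changes: ΔPIP = ΔVt / C = (635 − 520) / 74.3 = 1.548 cmH2O.
Original PIP = 520/74.3 + 28.9×0.8833 + 1 = 33.526 cmH2O; new PIP = 33.526 + (1.548) = 35.074 cmH2O.

35.1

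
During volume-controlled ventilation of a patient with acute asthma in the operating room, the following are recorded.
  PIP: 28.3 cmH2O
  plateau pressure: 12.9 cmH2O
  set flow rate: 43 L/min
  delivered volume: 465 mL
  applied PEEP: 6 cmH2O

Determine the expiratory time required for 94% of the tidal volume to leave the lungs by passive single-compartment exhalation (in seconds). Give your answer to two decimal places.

4.07

Flow: 43 L/min ÷ 60 = 0.7167 L/s.
R = (PIP − Pplat)/V̇ = (28.3 − 12.9) / 0.7167 = 15.4/0.7167 = 21.487 cmH2O·s/L.
C = Vt/(Pplat − PEEP) = 465.0 / (12.9 − 6) = 465.0/6.9 = 67.391 mL/cmH2O.
τ = R × C = 21.487 × 0.06739 L/cmH2O = 1.448 s.
t = −τ·ln(1 − 0.94) = −1.448·ln(0.06) = 4.074 s.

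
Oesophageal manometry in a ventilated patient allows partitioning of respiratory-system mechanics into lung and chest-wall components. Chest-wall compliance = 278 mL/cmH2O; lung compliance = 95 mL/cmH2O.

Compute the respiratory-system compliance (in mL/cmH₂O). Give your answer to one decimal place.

Lung and chest wall are elastances in series: 1/Crs = 1/CL + 1/Ccw.
1/Crs = 1/95 + 1/278 = 0.01412.
Crs = 70.822 mL/cmH2O.

70.8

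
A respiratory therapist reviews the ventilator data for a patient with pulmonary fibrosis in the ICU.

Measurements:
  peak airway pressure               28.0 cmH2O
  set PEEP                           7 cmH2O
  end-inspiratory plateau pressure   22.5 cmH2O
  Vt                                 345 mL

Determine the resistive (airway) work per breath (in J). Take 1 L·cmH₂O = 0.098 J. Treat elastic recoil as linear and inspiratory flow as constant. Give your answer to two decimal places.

0.19

With constant inspiratory flow the resistive pressure is constant at PIP − Pplat = 28.0 − 22.5 = 5.5 cmH2O, so resistive work = 5.5 × 0.345 = 1.898 L·cmH2O.
× 0.098 J/(L·cmH2O) → 0.186 J.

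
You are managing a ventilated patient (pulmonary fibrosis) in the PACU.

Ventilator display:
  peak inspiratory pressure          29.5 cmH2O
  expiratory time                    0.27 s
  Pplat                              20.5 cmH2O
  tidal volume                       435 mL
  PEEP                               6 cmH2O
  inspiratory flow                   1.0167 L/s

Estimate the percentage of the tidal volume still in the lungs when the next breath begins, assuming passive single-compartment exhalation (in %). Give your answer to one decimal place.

R = (PIP − Pplat)/V̇ = (29.5 − 20.5) / 1.0167 = 9.0/1.0167 = 8.852 cmH2O·s/L.
C = Vt/(Pplat − PEEP) = 435.0 / (20.5 − 6) = 435.0/14.5 = 30.0 mL/cmH2O.
τ = R × C = 8.852 × 0.03 L/cmH2O = 0.2656 s.
Fraction remaining at end-expiration = e^(−Te/τ) = e^(−0.27/0.2656) = 0.3618 → 36.18%.

36.2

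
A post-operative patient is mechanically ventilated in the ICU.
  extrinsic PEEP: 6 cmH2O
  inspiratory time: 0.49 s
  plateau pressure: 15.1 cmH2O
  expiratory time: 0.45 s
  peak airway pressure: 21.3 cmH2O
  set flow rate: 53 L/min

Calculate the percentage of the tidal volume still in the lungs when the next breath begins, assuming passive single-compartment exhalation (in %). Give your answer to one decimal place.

Flow: 53 L/min ÷ 60 = 0.8833 L/s.
Vt = flow × Ti = 0.8833 L/s × 0.49 s × 1000 mL/L = 432.82 mL.
R = (PIP − Pplat)/V̇ = (21.3 − 15.1) / 0.8833 = 6.2/0.8833 = 7.019 cmH2O·s/L.
C = Vt/(Pplat − PEEP) = 432.82 / (15.1 − 6) = 432.82/9.1 = 47.563 mL/cmH2O.
τ = R × C = 7.019 × 0.04756 L/cmH2O = 0.3338 s.
Fraction remaining at end-expiration = e^(−Te/τ) = e^(−0.45/0.3338) = 0.2597 → 25.97%.

26.0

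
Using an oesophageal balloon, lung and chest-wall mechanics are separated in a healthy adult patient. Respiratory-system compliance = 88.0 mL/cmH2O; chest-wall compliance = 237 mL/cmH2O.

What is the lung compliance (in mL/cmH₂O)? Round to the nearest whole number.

1/CL = 1/Crs − 1/Ccw.
1/CL = 1/88.0 − 1/237 = 0.007144.
CL = 139.98 mL/cmH2O.

140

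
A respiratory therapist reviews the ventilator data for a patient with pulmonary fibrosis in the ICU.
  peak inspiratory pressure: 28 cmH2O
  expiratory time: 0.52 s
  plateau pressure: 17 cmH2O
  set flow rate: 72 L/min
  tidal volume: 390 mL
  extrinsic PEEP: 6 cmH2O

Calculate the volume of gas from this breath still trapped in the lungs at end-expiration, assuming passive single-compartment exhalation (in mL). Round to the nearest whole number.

Flow: 72 L/min ÷ 60 = 1.2 L/s.
R = (PIP − Pplat)/V̇ = (28 − 17) / 1.2 = 11.0/1.2 = 9.167 cmH2O·s/L.
C = Vt/(Pplat − PEEP) = 390.0 / (17 − 6) = 390.0/11.0 = 35.455 mL/cmH2O.
τ = R × C = 9.167 × 0.03546 L/cmH2O = 0.3251 s.
Fraction remaining = e^(−Te/τ) = e^(−0.52/0.3251) = 0.202.
Trapped volume = 390.0 × 0.202 = 78.78 mL.

79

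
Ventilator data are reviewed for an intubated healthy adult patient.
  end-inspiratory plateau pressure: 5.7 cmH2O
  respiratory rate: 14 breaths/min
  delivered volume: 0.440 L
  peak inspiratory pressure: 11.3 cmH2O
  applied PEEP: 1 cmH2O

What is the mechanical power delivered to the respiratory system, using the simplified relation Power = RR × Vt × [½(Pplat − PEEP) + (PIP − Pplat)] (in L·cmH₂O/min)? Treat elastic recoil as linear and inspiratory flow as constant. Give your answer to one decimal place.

Per-breath work = Vt × [½(Pplat−PEEP) + (PIP−Pplat)] = 0.440 × [0.5×4.7 + 5.6] = 0.440 × 7.95 = 3.498 L·cmH2O.
Power = 14 × 3.498 = 48.972 L·cmH2O/min.

49.0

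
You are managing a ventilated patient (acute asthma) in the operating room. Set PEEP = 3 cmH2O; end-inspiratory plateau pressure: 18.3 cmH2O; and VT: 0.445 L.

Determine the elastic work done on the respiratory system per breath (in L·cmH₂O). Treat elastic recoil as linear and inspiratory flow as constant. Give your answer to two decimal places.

Elastic work ≈ ½ × (Pplat − PEEP) × Vt = 0.5 × (18.3 − 3) × 0.445 L = 0.5 × 15.3 × 0.445 = 3.404 L·cmH2O.

3.40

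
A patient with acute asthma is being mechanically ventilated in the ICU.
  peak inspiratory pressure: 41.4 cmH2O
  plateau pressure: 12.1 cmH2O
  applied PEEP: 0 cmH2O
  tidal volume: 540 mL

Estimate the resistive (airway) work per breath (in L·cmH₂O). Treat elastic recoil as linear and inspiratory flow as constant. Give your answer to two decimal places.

With constant inspiratory flow the resistive pressure is constant at PIP − Pplat = 41.4 − 12.1 = 29.3 cmH2O, so resistive work = 29.3 × 0.540 = 15.822 L·cmH2O.

15.82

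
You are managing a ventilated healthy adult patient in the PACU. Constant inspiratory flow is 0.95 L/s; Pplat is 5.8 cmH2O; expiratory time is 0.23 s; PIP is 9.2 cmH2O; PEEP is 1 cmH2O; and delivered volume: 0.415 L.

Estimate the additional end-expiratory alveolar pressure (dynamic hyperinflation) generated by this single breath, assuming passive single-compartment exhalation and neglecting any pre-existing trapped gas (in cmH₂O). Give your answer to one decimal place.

2.3

R = (PIP − Pplat)/V̇ = (9.2 − 5.8) / 0.95 = 3.4/0.95 = 3.579 cmH2O·s/L.
C = Vt/(Pplat − PEEP) = 415.0 / (5.8 − 1) = 415.0/4.8 = 86.458 mL/cmH2O.
τ = R × C = 3.579 × 0.08646 L/cmH2O = 0.3094 s.
Fraction remaining = e^(−Te/τ) = e^(−0.23/0.3094) = 0.4755; trapped volume = 415.0 × 0.4755 = 197.33 mL.
Additional alveolar pressure from trapping ≈ V_trapped / C = 197.33 / 86.458 = 2.282 cmH2O.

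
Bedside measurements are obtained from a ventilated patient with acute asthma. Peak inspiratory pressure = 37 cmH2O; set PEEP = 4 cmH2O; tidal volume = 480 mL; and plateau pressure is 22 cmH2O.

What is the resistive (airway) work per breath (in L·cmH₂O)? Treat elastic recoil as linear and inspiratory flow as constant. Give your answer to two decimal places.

With constant inspiratory flow the resistive pressure is constant at PIP − Pplat = 37 − 22 = 15.0 cmH2O, so resistive work = 15.0 × 0.480 = 7.2 L·cmH2O.

7.20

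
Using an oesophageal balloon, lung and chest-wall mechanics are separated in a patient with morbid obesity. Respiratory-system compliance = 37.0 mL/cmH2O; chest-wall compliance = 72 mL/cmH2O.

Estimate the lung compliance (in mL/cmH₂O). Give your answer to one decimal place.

76.1

1/CL = 1/Crs − 1/Ccw.
1/CL = 1/37.0 − 1/72 = 0.01314.
CL = 76.104 mL/cmH2O.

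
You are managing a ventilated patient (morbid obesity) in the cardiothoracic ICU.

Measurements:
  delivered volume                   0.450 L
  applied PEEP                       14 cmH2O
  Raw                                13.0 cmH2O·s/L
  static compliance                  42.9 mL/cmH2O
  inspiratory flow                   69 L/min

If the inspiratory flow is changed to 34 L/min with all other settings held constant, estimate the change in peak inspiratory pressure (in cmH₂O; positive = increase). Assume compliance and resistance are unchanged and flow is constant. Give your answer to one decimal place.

-7.6

Flow: 69 L/min ÷ 60 = 1.15 L/s.
New flow: 34 L/min ÷ 60 = 0.5667 L/s.
PIP = Vt/C + R·V̇ + PEEP (constant-flow equation of motion).
Only the resistive term changes: ΔPIP = R × ΔV̇ = 13.0 × (0.5667 − 1.15) = 13.0 × -0.5833 = -7.583 cmH2O.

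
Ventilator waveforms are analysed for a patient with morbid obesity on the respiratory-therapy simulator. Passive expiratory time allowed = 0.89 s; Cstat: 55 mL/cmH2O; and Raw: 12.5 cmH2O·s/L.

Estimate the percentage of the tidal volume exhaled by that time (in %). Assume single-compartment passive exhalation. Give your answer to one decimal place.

τ = R × C = 12.5 × 55 mL/cmH2O = 12.5 × 0.055 L/cmH2O = 0.6875 s.
Passive exhalation: V(t)/V₀ = e^(−t/τ) = e^(−0.89/0.6875) = 0.274.
Fraction exhaled = 1 − 0.274 = 0.726 → 72.6%.

72.6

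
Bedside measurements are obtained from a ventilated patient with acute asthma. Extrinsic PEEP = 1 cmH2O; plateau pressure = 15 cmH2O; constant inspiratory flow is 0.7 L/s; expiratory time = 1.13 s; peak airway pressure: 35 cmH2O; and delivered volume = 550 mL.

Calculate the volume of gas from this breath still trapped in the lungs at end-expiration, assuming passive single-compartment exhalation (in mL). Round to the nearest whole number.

201

R = (PIP − Pplat)/V̇ = (35 − 15) / 0.7 = 20.0/0.7 = 28.571 cmH2O·s/L.
C = Vt/(Pplat − PEEP) = 550.0 / (15 − 1) = 550.0/14.0 = 39.286 mL/cmH2O.
τ = R × C = 28.571 × 0.03929 L/cmH2O = 1.123 s.
Fraction remaining = e^(−Te/τ) = e^(−1.13/1.123) = 0.3656.
Trapped volume = 550.0 × 0.3656 = 201.08 mL.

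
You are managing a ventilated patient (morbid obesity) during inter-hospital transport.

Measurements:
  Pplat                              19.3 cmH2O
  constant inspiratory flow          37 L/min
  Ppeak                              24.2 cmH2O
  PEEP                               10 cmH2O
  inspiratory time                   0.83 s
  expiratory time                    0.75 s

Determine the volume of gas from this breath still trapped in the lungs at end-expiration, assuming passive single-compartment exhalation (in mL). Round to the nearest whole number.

Flow: 37 L/min ÷ 60 = 0.6167 L/s.
Vt = flow × Ti = 0.6167 L/s × 0.83 s × 1000 mL/L = 511.86 mL.
R = (PIP − Pplat)/V̇ = (24.2 − 19.3) / 0.6167 = 4.9/0.6167 = 7.946 cmH2O·s/L.
C = Vt/(Pplat − PEEP) = 511.86 / (19.3 − 10) = 511.86/9.3 = 55.039 mL/cmH2O.
τ = R × C = 7.946 × 0.05504 L/cmH2O = 0.4373 s.
Fraction remaining = e^(−Te/τ) = e^(−0.75/0.4373) = 0.18.
Trapped volume = 511.86 × 0.18 = 92.135 mL.

92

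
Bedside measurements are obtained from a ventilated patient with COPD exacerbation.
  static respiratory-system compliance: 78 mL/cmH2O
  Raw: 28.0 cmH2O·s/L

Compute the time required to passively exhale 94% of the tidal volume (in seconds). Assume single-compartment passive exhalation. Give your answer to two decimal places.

6.14

τ = R × C = 28.0 × 78 mL/cmH2O = 28.0 × 0.078 L/cmH2O = 2.184 s.
Exhaled fraction f = 1 − e^(−t/τ) → t = −τ·ln(1 − f) = −2.184·ln(0.06) = 6.144 s.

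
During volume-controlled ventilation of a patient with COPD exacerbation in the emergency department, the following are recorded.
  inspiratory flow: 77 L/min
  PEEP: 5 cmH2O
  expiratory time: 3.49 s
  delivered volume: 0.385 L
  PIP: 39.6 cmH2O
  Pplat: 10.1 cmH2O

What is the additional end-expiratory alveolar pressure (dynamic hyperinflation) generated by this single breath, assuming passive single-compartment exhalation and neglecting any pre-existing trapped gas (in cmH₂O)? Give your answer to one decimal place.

Flow: 77 L/min ÷ 60 = 1.2833 L/s.
R = (PIP − Pplat)/V̇ = (39.6 − 10.1) / 1.2833 = 29.5/1.2833 = 22.988 cmH2O·s/L.
C = Vt/(Pplat − PEEP) = 385.0 / (10.1 − 5) = 385.0/5.1 = 75.49 mL/cmH2O.
τ = R × C = 22.988 × 0.07549 L/cmH2O = 1.735 s.
Fraction remaining = e^(−Te/τ) = e^(−3.49/1.735) = 0.1338; trapped volume = 385.0 × 0.1338 = 51.513 mL.
Additional alveolar pressure from trapping ≈ V_trapped / C = 51.513 / 75.49 = 0.6824 cmH2O.

0.7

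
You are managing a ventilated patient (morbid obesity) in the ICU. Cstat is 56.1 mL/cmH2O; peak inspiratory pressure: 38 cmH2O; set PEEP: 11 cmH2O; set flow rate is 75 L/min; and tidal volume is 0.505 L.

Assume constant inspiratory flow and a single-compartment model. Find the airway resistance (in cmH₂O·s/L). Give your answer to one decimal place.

14.4

Flow: 75 L/min ÷ 60 = 1.25 L/s.
Equation of motion (constant flow): PIP = Vt/C + R·V̇ + PEEP.
R·V̇ = PIP − Vt/C − PEEP = 38 − 505/56.1 − 11 = 38 − 9.002 − 11 = 17.998 cmH2O.
R = 17.998 / 1.25 = 14.398 cmH2O·s/L.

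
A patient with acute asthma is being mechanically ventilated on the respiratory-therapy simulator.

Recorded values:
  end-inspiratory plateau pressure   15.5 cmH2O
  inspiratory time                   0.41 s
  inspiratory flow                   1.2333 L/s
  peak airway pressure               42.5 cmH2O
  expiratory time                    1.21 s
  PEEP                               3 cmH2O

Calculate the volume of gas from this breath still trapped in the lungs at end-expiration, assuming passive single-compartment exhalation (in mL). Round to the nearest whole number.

129

Vt = flow × Ti = 1.2333 L/s × 0.41 s × 1000 mL/L = 505.65 mL.
R = (PIP − Pplat)/V̇ = (42.5 − 15.5) / 1.2333 = 27.0/1.2333 = 21.892 cmH2O·s/L.
C = Vt/(Pplat − PEEP) = 505.65 / (15.5 − 3) = 505.65/12.5 = 40.452 mL/cmH2O.
τ = R × C = 21.892 × 0.04045 L/cmH2O = 0.8855 s.
Fraction remaining = e^(−Te/τ) = e^(−1.21/0.8855) = 0.255.
Trapped volume = 505.65 × 0.255 = 128.94 mL.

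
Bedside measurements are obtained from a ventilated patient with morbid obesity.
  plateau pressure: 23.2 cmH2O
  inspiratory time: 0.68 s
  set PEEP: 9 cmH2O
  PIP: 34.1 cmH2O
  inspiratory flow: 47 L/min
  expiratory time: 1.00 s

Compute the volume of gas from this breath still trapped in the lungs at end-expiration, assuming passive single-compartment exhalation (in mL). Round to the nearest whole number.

Flow: 47 L/min ÷ 60 = 0.7833 L/s.
Vt = flow × Ti = 0.7833 L/s × 0.68 s × 1000 mL/L = 532.64 mL.
R = (PIP − Pplat)/V̇ = (34.1 − 23.2) / 0.7833 = 10.9/0.7833 = 13.915 cmH2O·s/L.
C = Vt/(Pplat − PEEP) = 532.64 / (23.2 − 9) = 532.64/14.2 = 37.51 mL/cmH2O.
τ = R × C = 13.915 × 0.03751 L/cmH2O = 0.522 s.
Fraction remaining = e^(−Te/τ) = e^(−1.00/0.522) = 0.1472.
Trapped volume = 532.64 × 0.1472 = 78.405 mL.

78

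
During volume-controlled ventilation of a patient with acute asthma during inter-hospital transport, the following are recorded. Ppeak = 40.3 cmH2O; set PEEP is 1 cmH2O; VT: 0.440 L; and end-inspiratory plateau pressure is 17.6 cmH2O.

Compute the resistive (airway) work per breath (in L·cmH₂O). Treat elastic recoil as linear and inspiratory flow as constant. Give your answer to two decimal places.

With constant inspiratory flow the resistive pressure is constant at PIP − Pplat = 40.3 − 17.6 = 22.7 cmH2O, so resistive work = 22.7 × 0.440 = 9.988 L·cmH2O.

9.99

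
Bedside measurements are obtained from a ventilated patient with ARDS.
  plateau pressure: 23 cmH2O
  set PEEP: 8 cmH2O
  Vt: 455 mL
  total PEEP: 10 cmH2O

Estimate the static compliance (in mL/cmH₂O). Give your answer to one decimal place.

End-expiratory occlusion gives total PEEP = 10 cmH2O (intrinsic PEEP = 10 − 8 = 2). Use total PEEP for the elastic gradient.
Cstat = Vt / (Pplat − PEEPtotal) = 455 / (23 − 10) = 455 / 13.0 = 35.0 mL/cmH2O.

35.0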